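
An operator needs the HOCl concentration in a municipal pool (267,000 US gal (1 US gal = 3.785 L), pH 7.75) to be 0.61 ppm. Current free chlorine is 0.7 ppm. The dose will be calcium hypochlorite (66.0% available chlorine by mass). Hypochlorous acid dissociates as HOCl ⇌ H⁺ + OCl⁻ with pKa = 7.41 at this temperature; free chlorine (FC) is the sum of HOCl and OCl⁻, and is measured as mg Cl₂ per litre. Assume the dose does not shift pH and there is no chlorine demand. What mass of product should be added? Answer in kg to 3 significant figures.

Volume: 267,000 US gal × 3.785 L/gal = 1,010,595 L.
[OCl⁻]/[HOCl] = 10^(pH − pKa) = 10^(7.75 − 7.41) = 2.188; fraction as HOCl = 1/(1 + 2.188) = 0.3137.
Free chlorine required for 0.61 ppm HOCl: 0.61 / 0.3137 = 1.945 ppm.
FC to add: 1.945 − 0.7 = 1.245 mg/L as Cl₂.
Cl₂ equivalent: 1.245 mg/L × 1,010,595 L = 1258 g.
Product at 66.0% available Cl: 1258 / 0.66 = 1906 g.

1.91 kg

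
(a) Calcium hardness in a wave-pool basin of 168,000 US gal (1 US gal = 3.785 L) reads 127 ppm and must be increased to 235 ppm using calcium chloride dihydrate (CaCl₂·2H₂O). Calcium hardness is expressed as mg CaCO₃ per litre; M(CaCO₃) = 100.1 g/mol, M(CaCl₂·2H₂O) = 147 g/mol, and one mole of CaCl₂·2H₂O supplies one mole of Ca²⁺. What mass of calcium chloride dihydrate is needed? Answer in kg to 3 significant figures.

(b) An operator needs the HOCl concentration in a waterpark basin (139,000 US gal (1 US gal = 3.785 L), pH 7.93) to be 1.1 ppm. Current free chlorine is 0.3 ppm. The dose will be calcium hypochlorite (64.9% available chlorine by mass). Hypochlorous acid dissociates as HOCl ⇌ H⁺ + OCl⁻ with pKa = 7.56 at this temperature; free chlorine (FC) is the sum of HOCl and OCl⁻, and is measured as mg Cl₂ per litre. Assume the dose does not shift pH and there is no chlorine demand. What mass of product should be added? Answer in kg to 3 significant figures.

(a) Volume: 168,000 US gal × 3.785 L/gal = 635,880 L.
(a) Hardness to add: (235 − 127) = 108 mg/L as CaCO₃ × 635,880 L = 68,680 g as CaCO₃.
(a) Moles of Ca²⁺ (1 mol Ca²⁺ ≡ 1 mol CaCO₃): 68,680 / 100.1 g/mol = 686.1 mol.
(a) Mass of CaCl₂·2H₂O: 686.1 × 147 = 100,900 g.

(b) Volume: 139,000 US gal × 3.785 L/gal = 526,115 L.
(b) [OCl⁻]/[HOCl] = 10^(pH − pKa) = 10^(7.93 − 7.56) = 2.344; fraction as HOCl = 1/(1 + 2.344) = 0.299.
(b) Free chlorine required for 1.1 ppm HOCl: 1.1 / 0.299 = 3.679 ppm.
(b) FC to add: 3.679 − 0.3 = 3.379 mg/L as Cl₂.
(b) Cl₂ equivalent: 3.379 mg/L × 526,115 L = 1778 g.
(b) Product at 64.9% available Cl: 1778 / 0.649 = 2739 g.

(a) 101 kg; (b) 2.74 kg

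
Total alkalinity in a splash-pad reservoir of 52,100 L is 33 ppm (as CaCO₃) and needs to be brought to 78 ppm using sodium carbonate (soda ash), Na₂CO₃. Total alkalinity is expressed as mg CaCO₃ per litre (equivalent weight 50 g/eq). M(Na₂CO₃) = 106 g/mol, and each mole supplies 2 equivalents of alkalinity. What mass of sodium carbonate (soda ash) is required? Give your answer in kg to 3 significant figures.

Alkalinity to add: (78 − 33) = 45 mg/L as CaCO₃ × 52,100 L = 2344 g as CaCO₃.
Equivalents: 2344 g ÷ 50 g/eq = 46.89 eq.
Each mole of Na₂CO₃ supplies 2 eq, so 46.89 / 2 = 23.45 mol.
Mass: 23.45 mol × 106 g/mol = 2485 g.

2.49 kg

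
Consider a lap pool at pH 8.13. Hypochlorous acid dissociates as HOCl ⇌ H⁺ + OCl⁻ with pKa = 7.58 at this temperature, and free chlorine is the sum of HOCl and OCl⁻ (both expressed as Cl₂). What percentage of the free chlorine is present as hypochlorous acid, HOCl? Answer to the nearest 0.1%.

22.0%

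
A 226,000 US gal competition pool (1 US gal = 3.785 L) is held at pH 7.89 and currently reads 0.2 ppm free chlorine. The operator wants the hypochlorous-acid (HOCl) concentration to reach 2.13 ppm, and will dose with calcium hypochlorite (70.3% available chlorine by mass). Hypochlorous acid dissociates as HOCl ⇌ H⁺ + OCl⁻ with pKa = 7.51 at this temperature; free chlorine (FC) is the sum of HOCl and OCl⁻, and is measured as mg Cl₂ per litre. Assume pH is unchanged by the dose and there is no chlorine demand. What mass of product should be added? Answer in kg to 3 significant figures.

Volume: 226,000 US gal × 3.785 L/gal = 855,410 L.
[OCl⁻]/[HOCl] = 10^(pH − pKa) = 10^(7.89 − 7.51) = 2.399; fraction as HOCl = 1/(1 + 2.399) = 0.2942.
Free chlorine required for 2.13 ppm HOCl: 2.13 / 0.2942 = 7.24 ppm.
FC to add: 7.24 − 0.2 = 7.04 mg/L as Cl₂.
Cl₂ equivalent: 7.04 mg/L × 855,410 L = 6022 g.
Product at 70.3% available Cl: 6022 / 0.703 = 8566 g.

8.57 kg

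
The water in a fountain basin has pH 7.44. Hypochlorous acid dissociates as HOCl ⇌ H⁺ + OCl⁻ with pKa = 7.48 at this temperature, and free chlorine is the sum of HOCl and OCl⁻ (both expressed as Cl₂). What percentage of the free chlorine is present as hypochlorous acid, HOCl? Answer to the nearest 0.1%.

[OCl⁻]/[HOCl] = 10^(pH − pKa) = 10^(7.44 − 7.48) = 10^-0.04 = 0.912.
Fraction as HOCl = 1 / (1 + 0.912) = 0.523.

52.3%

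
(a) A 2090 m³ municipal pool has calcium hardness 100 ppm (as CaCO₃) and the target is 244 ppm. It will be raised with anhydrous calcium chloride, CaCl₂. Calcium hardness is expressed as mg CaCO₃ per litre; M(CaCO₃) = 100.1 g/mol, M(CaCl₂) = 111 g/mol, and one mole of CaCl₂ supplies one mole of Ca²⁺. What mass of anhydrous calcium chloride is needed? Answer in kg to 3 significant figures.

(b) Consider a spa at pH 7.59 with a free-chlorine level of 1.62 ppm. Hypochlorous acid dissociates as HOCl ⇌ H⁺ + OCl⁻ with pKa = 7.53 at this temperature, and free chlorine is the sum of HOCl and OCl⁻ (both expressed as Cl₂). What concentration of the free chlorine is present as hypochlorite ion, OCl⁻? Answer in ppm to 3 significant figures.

(a) Volume: 2090 m³ = 2,090,000 L.
(a) Hardness to add: (244 − 100) = 144 mg/L as CaCO₃ × 2,090,000 L = 301,000 g as CaCO₃.
(a) Moles of Ca²⁺ (1 mol Ca²⁺ ≡ 1 mol CaCO₃): 301,000 / 100.1 g/mol = 3007 mol.
(a) Mass of CaCl₂: 3007 × 111 = 333,700 g.

(b) [OCl⁻]/[HOCl] = 10^(pH − pKa) = 10^(7.59 − 7.53) = 10^0.06 = 1.148.
(b) Fraction as HOCl = 1 / (1 + 1.148) = 0.4655.
(b) OCl⁻ = (1 − 0.4655) × 1.62 ppm = 0.8659 ppm.

(a) 334 kg; (b) 0.866 ppm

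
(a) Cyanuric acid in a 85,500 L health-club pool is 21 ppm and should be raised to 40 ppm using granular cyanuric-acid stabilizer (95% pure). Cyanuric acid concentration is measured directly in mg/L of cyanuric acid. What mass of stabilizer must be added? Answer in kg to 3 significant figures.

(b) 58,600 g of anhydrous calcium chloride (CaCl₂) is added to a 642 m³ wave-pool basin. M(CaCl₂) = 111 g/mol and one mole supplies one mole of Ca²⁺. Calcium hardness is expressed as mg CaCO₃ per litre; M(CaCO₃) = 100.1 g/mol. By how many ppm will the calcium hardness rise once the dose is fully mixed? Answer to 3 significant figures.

(a) CYA to add: (40 − 21) = 19 mg/L × 85,500 L = 1624 g cyanuric acid.
(a) At 95% purity: 1624 / 0.95 = 1710 g product.

(b) Volume: 642 m³ = 642,000 L.
(b) Moles of Ca²⁺: 58,600 g ÷ 111 g/mol = 527.9 mol.
(b) As CaCO₃: 527.9 mol × 100.1 g/mol = 52,850 g.
(b) Rise: 52,850 g / 642,000 L × 1000 = 82.31 mg/L.

(a) 1.71 kg; (b) 82.3 ppm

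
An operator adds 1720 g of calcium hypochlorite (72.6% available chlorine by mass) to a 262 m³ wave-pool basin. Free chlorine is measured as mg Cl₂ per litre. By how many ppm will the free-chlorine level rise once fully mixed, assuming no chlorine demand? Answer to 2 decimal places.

4.77 ppm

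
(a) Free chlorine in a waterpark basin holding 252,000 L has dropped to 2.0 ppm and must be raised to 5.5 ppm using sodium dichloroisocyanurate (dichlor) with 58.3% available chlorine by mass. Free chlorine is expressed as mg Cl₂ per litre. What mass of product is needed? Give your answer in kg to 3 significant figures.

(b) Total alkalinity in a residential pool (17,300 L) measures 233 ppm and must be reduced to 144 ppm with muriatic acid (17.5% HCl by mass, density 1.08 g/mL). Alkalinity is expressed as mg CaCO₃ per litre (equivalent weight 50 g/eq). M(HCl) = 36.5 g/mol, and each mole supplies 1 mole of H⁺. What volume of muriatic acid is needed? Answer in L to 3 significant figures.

(a) 1.51 kg; (b) 5.95 L

(a) Chlorine deficit: 5.5 − 2.0 = 3.5 ppm = 3.5 mg/L as Cl₂.
(a) Cl₂ equivalent needed: 3.5 mg/L × 252,000 L = 882,000 mg = 882 g.
(a) Product at 58.3% available chlorine: 882 / 0.583 = 1513 g.

(b) Alkalinity to neutralize: (233 − 144) = 89 mg/L as CaCO₃ × 17,300 L = 1540 g as CaCO₃.
(b) Equivalents of H⁺ required: 1540 ÷ 50 g/eq = 30.79 eq = 30.79 mol HCl.
(b) Mass of HCl: 30.79 × 36.5 = 1124 g.
(b) Mass of 17.5% solution: 1124 / 0.175 = 6423 g.
(b) Volume: 6423 g ÷ 1.08 g/mL = 5947 mL.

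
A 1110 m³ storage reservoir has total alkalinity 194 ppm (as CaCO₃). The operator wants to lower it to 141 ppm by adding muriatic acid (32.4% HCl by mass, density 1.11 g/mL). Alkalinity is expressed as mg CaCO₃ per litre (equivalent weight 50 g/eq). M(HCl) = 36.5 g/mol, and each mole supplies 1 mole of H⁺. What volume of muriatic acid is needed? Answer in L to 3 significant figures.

119 L

Volume: 1110 m³ = 1,110,000 L.
Alkalinity to neutralize: (194 − 141) = 53 mg/L as CaCO₃ × 1,110,000 L = 58,830 g as CaCO₃.
Equivalents of H⁺ required: 58,830 ÷ 50 g/eq = 1177 eq = 1177 mol HCl.
Mass of HCl: 1177 × 36.5 = 42,950 g.
Mass of 32.4% solution: 42,950 / 0.324 = 132,500 g.
Volume: 132,500 g ÷ 1.11 g/mL = 119,400 mL.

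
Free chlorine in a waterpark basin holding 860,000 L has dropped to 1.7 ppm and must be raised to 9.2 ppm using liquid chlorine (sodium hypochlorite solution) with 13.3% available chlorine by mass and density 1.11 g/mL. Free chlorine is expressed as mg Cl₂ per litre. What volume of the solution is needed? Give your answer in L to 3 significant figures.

43.7 L

Chlorine deficit: 9.2 − 1.7 = 7.5 ppm = 7.5 mg/L as Cl₂.
Cl₂ equivalent needed: 7.5 mg/L × 860,000 L = 6,450,000 mg = 6450 g.
Product at 13.3% available chlorine: 6450 / 0.133 = 48,500 g.
Volume at density 1.11 g/mL: 48,500 g ÷ 1.11 g/mL = 43,690 mL.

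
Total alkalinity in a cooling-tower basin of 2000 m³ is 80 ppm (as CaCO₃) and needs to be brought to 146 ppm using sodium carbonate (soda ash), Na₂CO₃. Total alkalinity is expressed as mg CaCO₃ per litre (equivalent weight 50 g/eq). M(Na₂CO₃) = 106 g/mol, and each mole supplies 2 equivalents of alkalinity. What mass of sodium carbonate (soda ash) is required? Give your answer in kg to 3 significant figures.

140 kg

Volume: 2000 m³ = 2,000,000 L.
Alkalinity to add: (146 − 80) = 66 mg/L as CaCO₃ × 2,000,000 L = 132,000 g as CaCO₃.
Equivalents: 132,000 g ÷ 50 g/eq = 2640 eq.
Each mole of Na₂CO₃ supplies 2 eq, so 2640 / 2 = 1320 mol.
Mass: 1320 mol × 106 g/mol = 139,900 g.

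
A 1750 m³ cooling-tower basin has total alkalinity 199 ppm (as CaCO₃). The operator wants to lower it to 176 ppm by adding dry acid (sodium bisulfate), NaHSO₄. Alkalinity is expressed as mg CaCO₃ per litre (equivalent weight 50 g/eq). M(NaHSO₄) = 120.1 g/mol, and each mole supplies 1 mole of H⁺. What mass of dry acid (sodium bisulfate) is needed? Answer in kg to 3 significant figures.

96.7 kg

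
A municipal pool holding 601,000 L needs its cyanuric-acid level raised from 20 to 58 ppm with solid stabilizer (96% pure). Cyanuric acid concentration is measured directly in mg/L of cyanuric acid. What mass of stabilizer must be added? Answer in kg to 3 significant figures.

CYA to add: (58 − 20) = 38 mg/L × 601,000 L = 22,840 g cyanuric acid.
At 96% purity: 22,840 / 0.96 = 23,790 g product.

23.8 kg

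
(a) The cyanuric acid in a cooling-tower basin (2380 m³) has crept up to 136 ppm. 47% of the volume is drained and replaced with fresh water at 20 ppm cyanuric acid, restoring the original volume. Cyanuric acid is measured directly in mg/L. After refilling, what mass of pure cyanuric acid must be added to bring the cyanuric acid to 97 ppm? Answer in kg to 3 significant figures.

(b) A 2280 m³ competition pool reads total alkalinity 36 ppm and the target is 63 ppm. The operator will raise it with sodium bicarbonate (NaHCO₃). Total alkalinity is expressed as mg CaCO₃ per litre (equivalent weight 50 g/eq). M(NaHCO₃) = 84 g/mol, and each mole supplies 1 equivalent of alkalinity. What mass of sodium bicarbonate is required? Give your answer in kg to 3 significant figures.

(a) Volume: 2380 m³ = 2,380,000 L.
(a) After draining 47% and refilling: 136 × 0.53 + 20 × 0.47 = 81.48 ppm.
(a) Deficit to target: 97 − 81.48 = 15.52 mg/L.
(a) Mass: 15.52 mg/L × 2,380,000 L = 36,940 g cyanuric acid.

(b) Volume: 2280 m³ = 2,280,000 L.
(b) Alkalinity to add: (63 − 36) = 27 mg/L as CaCO₃ × 2,280,000 L = 61,560 g as CaCO₃.
(b) Equivalents: 61,560 g ÷ 50 g/eq = 1231 eq.
(b) NaHCO₃ supplies 1 eq per mole → 1231 mol.
(b) Mass: 1231 mol × 84 g/mol = 103,400 g.

(a) 36.9 kg; (b) 103 kg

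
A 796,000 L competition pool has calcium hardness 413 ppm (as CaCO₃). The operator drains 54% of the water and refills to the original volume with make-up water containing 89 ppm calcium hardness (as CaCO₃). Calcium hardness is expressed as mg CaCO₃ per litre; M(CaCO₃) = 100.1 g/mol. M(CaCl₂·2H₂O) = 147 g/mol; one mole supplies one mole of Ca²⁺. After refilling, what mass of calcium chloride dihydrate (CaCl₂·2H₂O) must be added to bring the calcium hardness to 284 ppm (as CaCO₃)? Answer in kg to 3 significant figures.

After draining 54% and refilling: 413 × 0.46 + 89 × 0.54 = 238.04 ppm.
Deficit to target: 284 − 238.04 = 45.96 mg/L.
As CaCO₃: 45.96 mg/L × 796,000 L = 36,580 g; ÷ 100.1 = 365.5 mol Ca²⁺.
Mass: 365.5 × 147 = 53,720 g.

53.7 kg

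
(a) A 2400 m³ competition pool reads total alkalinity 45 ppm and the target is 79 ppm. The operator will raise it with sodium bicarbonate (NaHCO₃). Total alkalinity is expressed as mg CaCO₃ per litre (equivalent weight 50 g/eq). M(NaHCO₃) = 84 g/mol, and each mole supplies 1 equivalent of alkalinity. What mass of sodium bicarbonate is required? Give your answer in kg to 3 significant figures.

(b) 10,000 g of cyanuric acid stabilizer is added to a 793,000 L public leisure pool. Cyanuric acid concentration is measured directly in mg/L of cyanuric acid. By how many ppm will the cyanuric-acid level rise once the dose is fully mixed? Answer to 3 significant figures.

(a) Volume: 2400 m³ = 2,400,000 L.
(a) Alkalinity to add: (79 − 45) = 34 mg/L as CaCO₃ × 2,400,000 L = 81,600 g as CaCO₃.
(a) Equivalents: 81,600 g ÷ 50 g/eq = 1632 eq.
(a) NaHCO₃ supplies 1 eq per mole → 1632 mol.
(a) Mass: 1632 mol × 84 g/mol = 137,100 g.

(b) Rise: 10,000 g / 793,000 L × 1000 = 12.61 mg/L.

(a) 137 kg; (b) 12.6 ppm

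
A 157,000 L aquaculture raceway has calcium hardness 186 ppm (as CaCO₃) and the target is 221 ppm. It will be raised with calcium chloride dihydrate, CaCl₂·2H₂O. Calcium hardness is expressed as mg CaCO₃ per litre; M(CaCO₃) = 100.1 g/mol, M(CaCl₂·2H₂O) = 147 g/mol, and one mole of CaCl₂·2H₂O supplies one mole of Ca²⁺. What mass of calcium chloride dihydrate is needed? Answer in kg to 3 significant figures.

Hardness to add: (221 − 186) = 35 mg/L as CaCO₃ × 157,000 L = 5495 g as CaCO₃.
Moles of Ca²⁺ (1 mol Ca²⁺ ≡ 1 mol CaCO₃): 5495 / 100.1 g/mol = 54.9 mol.
Mass of CaCl₂·2H₂O: 54.9 × 147 = 8070 g.

8.07 kg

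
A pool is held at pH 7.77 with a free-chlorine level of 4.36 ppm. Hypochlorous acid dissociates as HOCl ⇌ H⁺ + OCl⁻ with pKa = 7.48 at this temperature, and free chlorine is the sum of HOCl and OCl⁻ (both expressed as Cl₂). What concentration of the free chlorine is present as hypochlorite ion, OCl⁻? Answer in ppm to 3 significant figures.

2.88 ppm

[OCl⁻]/[HOCl] = 10^(pH − pKa) = 10^(7.77 − 7.48) = 10^0.29 = 1.95.
Fraction as HOCl = 1 / (1 + 1.95) = 0.339.
OCl⁻ = (1 − 0.339) × 4.36 ppm = 2.882 ppm.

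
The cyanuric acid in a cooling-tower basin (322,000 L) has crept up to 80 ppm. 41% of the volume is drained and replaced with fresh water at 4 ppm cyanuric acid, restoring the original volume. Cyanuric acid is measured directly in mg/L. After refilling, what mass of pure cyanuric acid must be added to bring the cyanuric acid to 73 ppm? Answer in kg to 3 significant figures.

After draining 41% and refilling: 80 × 0.59 + 4 × 0.41 = 48.84 ppm.
Deficit to target: 73 − 48.84 = 24.16 mg/L.
Mass: 24.16 mg/L × 322,000 L = 7780 g cyanuric acid.

7.78 kg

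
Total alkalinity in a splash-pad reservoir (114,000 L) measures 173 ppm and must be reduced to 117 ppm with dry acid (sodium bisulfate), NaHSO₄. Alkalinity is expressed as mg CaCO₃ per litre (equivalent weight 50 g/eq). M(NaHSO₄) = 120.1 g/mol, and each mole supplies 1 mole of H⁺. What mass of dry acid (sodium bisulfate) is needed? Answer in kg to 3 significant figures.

15.3 kg

Alkalinity to neutralize: (173 − 117) = 56 mg/L as CaCO₃ × 114,000 L = 6384 g as CaCO₃.
Equivalents of H⁺ required: 6384 ÷ 50 g/eq = 127.7 eq = 127.7 mol NaHSO₄.
Mass of NaHSO₄: 127.7 × 120.1 = 15,330 g.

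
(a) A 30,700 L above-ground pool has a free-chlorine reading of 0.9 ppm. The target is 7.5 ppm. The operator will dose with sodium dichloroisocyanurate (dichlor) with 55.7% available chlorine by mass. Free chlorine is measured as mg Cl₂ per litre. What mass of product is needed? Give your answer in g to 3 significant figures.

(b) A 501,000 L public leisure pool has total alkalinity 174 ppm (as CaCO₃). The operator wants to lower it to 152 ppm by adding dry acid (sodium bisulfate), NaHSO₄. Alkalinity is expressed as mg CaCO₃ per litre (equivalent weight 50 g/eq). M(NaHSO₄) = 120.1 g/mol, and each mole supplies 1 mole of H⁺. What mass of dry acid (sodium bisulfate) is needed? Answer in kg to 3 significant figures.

(a) 364 g; (b) 26.5 kg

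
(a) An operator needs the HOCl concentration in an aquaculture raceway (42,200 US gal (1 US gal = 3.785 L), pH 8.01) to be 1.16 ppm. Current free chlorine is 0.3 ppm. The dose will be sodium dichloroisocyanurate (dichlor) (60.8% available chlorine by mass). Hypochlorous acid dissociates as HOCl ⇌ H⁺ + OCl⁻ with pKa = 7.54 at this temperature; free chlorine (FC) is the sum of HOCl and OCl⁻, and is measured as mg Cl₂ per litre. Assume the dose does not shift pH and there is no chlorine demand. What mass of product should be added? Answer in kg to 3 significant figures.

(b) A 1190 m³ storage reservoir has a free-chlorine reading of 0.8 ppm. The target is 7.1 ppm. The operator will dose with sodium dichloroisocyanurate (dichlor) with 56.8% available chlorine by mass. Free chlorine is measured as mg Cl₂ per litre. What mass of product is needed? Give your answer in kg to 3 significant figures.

(a) 1.13 kg; (b) 13.2 kg

(a) Volume: 42,200 US gal × 3.785 L/gal = 159,727 L.
(a) [OCl⁻]/[HOCl] = 10^(pH − pKa) = 10^(8.01 − 7.54) = 2.951; fraction as HOCl = 1/(1 + 2.951) = 0.2531.
(a) Free chlorine required for 1.16 ppm HOCl: 1.16 / 0.2531 = 4.583 ppm.
(a) FC to add: 4.583 − 0.3 = 4.283 mg/L as Cl₂.
(a) Cl₂ equivalent: 4.283 mg/L × 159,727 L = 684.2 g.
(a) Product at 60.8% available Cl: 684.2 / 0.608 = 1125 g.

(b) Volume: 1190 m³ = 1,190,000 L.
(b) Chlorine deficit: 7.1 − 0.8 = 6.3 ppm = 6.3 mg/L as Cl₂.
(b) Cl₂ equivalent needed: 6.3 mg/L × 1,190,000 L = 7,497,000 mg = 7497 g.
(b) Product at 56.8% available chlorine: 7497 / 0.568 = 13,200 g.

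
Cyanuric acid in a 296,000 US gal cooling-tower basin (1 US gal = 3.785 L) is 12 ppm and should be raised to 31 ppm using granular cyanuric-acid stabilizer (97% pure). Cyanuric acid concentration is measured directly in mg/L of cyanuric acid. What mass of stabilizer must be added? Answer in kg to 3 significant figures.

21.9 kg

Volume: 296,000 US gal × 3.785 L/gal = 1,120,360 L.
CYA to add: (31 − 12) = 19 mg/L × 1,120,360 L = 21,290 g cyanuric acid.
At 97% purity: 21,290 / 0.97 = 21,950 g product.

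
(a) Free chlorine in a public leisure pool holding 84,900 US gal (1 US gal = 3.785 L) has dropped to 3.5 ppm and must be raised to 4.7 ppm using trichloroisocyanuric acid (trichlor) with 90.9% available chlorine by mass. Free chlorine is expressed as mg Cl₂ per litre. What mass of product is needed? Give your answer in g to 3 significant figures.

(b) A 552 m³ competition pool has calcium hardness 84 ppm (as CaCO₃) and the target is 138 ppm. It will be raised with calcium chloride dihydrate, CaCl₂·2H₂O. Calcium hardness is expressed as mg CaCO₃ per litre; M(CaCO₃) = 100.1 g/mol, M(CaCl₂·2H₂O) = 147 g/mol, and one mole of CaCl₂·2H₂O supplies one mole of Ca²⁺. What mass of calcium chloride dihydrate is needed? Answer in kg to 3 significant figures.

(a) 424 g; (b) 43.8 kg

(a) Volume: 84,900 US gal × 3.785 L/gal = 321,346 L.
(a) Chlorine deficit: 4.7 − 3.5 = 1.2 ppm = 1.2 mg/L as Cl₂.
(a) Cl₂ equivalent needed: 1.2 mg/L × 321,346 L = 385,600 mg = 385.6 g.
(a) Product at 90.9% available chlorine: 385.6 / 0.909 = 424.2 g.

(b) Volume: 552 m³ = 552,000 L.
(b) Hardness to add: (138 − 84) = 54 mg/L as CaCO₃ × 552,000 L = 29,810 g as CaCO₃.
(b) Moles of Ca²⁺ (1 mol Ca²⁺ ≡ 1 mol CaCO₃): 29,810 / 100.1 g/mol = 297.8 mol.
(b) Mass of CaCl₂·2H₂O: 297.8 × 147 = 43,770 g.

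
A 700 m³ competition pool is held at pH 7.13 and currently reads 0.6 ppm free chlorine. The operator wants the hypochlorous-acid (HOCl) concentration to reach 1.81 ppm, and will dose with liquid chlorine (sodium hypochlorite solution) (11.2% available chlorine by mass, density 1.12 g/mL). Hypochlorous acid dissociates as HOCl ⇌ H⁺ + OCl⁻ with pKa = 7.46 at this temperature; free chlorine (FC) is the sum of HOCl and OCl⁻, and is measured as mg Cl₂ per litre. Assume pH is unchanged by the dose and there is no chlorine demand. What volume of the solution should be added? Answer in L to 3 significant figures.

Volume: 700 m³ = 700,000 L.
[OCl⁻]/[HOCl] = 10^(pH − pKa) = 10^(7.13 − 7.46) = 0.4677; fraction as HOCl = 1/(1 + 0.4677) = 0.6813.
Free chlorine required for 1.81 ppm HOCl: 1.81 / 0.6813 = 2.657 ppm.
FC to add: 2.657 − 0.6 = 2.057 mg/L as Cl₂.
Cl₂ equivalent: 2.057 mg/L × 700,000 L = 1440 g.
Product at 11.2% available Cl: 1440 / 0.112 = 12,850 g.
Volume: 12,850 g ÷ 1.12 g/mL = 11,480 mL.

11.5 L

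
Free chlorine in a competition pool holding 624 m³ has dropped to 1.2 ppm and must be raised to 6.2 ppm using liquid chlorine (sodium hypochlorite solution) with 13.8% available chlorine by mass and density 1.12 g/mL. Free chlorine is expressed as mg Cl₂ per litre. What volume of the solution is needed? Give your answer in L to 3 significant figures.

Volume: 624 m³ = 624,000 L.
Chlorine deficit: 6.2 − 1.2 = 5 ppm = 5 mg/L as Cl₂.
Cl₂ equivalent needed: 5 mg/L × 624,000 L = 3,120,000 mg = 3120 g.
Product at 13.8% available chlorine: 3120 / 0.138 = 22,610 g.
Volume at density 1.12 g/mL: 22,610 g ÷ 1.12 g/mL = 20,190 mL.

20.2 L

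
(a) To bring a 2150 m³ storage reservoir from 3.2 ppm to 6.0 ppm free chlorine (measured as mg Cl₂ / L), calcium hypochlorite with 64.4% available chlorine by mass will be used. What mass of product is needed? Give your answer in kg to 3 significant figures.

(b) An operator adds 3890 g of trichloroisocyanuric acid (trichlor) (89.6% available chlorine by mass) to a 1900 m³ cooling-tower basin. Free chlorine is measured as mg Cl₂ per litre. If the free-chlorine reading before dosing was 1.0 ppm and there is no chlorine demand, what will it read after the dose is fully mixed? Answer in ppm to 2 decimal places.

(a) 9.35 kg; (b) 2.83 ppm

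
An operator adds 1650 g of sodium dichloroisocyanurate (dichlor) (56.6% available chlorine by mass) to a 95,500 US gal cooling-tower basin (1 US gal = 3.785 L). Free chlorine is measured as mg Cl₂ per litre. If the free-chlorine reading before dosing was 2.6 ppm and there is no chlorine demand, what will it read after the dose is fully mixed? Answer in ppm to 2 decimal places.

Volume: 95,500 US gal × 3.785 L/gal = 361,468 L.
Available chlorine delivered: 1650 g × 0.566 = 933.9 g as Cl₂.
Concentration rise: 933.9 g / 361,468 L = 2.584 mg/L = 2.58 ppm.
Final FC: 2.6 + 2.58 = 5.18 ppm.

5.18 ppm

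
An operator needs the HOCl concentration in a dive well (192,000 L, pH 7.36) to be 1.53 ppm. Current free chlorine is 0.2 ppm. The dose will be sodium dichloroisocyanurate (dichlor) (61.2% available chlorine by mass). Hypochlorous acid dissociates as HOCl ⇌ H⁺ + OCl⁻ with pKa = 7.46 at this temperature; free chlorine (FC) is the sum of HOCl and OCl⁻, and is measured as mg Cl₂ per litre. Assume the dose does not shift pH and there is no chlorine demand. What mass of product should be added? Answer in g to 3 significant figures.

[OCl⁻]/[HOCl] = 10^(pH − pKa) = 10^(7.36 − 7.46) = 0.7943; fraction as HOCl = 1/(1 + 0.7943) = 0.5573.
Free chlorine required for 1.53 ppm HOCl: 1.53 / 0.5573 = 2.745 ppm.
FC to add: 2.745 − 0.2 = 2.545 mg/L as Cl₂.
Cl₂ equivalent: 2.545 mg/L × 192,000 L = 488.7 g.
Product at 61.2% available Cl: 488.7 / 0.612 = 798.5 g.

799 g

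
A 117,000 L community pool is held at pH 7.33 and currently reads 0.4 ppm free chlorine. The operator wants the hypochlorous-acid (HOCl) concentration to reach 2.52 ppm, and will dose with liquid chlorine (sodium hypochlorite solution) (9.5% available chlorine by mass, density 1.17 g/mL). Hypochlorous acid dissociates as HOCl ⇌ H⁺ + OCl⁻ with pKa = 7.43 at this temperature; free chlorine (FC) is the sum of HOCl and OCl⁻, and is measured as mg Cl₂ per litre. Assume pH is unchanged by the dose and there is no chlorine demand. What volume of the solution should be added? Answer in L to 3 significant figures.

[OCl⁻]/[HOCl] = 10^(pH − pKa) = 10^(7.33 − 7.43) = 0.7943; fraction as HOCl = 1/(1 + 0.7943) = 0.5573.
Free chlorine required for 2.52 ppm HOCl: 2.52 / 0.5573 = 4.522 ppm.
FC to add: 4.522 − 0.4 = 4.122 mg/L as Cl₂.
Cl₂ equivalent: 4.122 mg/L × 117,000 L = 482.2 g.
Product at 9.5% available Cl: 482.2 / 0.095 = 5076 g.
Volume: 5076 g ÷ 1.17 g/mL = 4339 mL.

4.34 L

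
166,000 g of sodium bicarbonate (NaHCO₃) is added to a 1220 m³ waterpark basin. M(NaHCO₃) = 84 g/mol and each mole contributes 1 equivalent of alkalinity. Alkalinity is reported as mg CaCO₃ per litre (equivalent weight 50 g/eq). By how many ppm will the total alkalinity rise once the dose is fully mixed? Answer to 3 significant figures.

81.0 ppm

Volume: 1220 m³ = 1,220,000 L.
Moles of NaHCO₃: 166,000 g ÷ 84 g/mol = 1976 mol → 1976 eq of alkalinity.
As CaCO₃: 1976 eq × 50 g/eq = 98,810 g.
Rise: 98,810 g / 1,220,000 L × 1000 = 80.99 mg/L.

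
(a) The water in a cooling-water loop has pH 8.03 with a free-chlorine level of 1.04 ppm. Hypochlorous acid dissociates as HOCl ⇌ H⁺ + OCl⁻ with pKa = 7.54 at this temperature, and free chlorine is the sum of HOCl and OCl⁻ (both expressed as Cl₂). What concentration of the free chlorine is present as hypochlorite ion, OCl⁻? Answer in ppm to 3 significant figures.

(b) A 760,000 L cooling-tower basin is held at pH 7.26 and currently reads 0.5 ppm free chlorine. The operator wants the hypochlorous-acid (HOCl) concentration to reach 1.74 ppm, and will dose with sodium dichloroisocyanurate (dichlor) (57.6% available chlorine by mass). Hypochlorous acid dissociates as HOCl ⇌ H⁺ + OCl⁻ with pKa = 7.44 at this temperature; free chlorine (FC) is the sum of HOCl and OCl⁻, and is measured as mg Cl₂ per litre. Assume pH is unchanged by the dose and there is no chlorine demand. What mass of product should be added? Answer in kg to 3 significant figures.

(a) [OCl⁻]/[HOCl] = 10^(pH − pKa) = 10^(8.03 − 7.54) = 10^0.49 = 3.09.
(a) Fraction as HOCl = 1 / (1 + 3.09) = 0.2445.
(a) OCl⁻ = (1 − 0.2445) × 1.04 ppm = 0.7857 ppm.

(b) [OCl⁻]/[HOCl] = 10^(pH − pKa) = 10^(7.26 − 7.44) = 0.6607; fraction as HOCl = 1/(1 + 0.6607) = 0.6022.
(b) Free chlorine required for 1.74 ppm HOCl: 1.74 / 0.6022 = 2.89 ppm.
(b) FC to add: 2.89 − 0.5 = 2.39 mg/L as Cl₂.
(b) Cl₂ equivalent: 2.39 mg/L × 760,000 L = 1816 g.
(b) Product at 57.6% available Cl: 1816 / 0.576 = 3153 g.

(a) 0.786 ppm; (b) 3.15 kg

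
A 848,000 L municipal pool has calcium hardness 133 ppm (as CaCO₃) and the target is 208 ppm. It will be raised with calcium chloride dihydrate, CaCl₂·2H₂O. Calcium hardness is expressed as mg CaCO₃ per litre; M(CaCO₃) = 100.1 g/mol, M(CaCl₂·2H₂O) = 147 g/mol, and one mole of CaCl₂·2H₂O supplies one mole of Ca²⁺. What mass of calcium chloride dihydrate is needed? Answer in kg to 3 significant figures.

93.4 kg

Hardness to add: (208 − 133) = 75 mg/L as CaCO₃ × 848,000 L = 63,600 g as CaCO₃.
Moles of Ca²⁺ (1 mol Ca²⁺ ≡ 1 mol CaCO₃): 63,600 / 100.1 g/mol = 635.4 mol.
Mass of CaCl₂·2H₂O: 635.4 × 147 = 93,400 g.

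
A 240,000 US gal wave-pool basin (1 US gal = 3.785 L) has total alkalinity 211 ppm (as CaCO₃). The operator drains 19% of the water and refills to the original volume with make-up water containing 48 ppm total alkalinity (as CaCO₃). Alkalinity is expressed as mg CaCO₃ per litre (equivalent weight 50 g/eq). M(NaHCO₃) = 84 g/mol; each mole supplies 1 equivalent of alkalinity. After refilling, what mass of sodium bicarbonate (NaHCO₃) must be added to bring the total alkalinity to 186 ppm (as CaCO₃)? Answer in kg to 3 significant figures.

9.11 kg

Volume: 240,000 US gal × 3.785 L/gal = 908,400 L.
After draining 19% and refilling: 211 × 0.81 + 48 × 0.19 = 180.03 ppm.
Deficit to target: 186 − 180.03 = 5.97 mg/L.
As CaCO₃: 5.97 mg/L × 908,400 L = 5423 g; ÷ 50 g/eq ÷ 1 = 108.5 mol NaHCO₃.
Mass: 108.5 × 84 = 9111 g.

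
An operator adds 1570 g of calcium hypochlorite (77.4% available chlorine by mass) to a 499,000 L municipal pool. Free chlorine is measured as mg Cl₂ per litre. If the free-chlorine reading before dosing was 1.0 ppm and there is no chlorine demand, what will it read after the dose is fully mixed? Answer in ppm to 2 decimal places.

3.44 ppm

Available chlorine delivered: 1570 g × 0.774 = 1215 g as Cl₂.
Concentration rise: 1215 g / 499,000 L = 2.435 mg/L = 2.44 ppm.
Final FC: 1.0 + 2.44 = 3.44 ppm.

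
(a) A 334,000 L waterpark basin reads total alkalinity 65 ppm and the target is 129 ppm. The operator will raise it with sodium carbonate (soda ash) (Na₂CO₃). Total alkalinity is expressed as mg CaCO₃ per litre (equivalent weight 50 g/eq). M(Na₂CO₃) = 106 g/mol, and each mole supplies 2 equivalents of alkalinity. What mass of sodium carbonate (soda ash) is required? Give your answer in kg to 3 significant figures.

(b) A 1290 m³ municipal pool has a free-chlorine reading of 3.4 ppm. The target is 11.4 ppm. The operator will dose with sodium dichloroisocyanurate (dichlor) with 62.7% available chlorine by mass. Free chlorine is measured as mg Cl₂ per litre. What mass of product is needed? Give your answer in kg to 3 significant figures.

(a) Alkalinity to add: (129 − 65) = 64 mg/L as CaCO₃ × 334,000 L = 21,380 g as CaCO₃.
(a) Equivalents: 21,380 g ÷ 50 g/eq = 427.5 eq.
(a) Each mole of Na₂CO₃ supplies 2 eq, so 427.5 / 2 = 213.8 mol.
(a) Mass: 213.8 mol × 106 g/mol = 22,660 g.

(b) Volume: 1290 m³ = 1,290,000 L.
(b) Chlorine deficit: 11.4 − 3.4 = 8 ppm = 8 mg/L as Cl₂.
(b) Cl₂ equivalent needed: 8 mg/L × 1,290,000 L = 10,320,000 mg = 10,320 g.
(b) Product at 62.7% available chlorine: 10,320 / 0.627 = 16,460 g.

(a) 22.7 kg; (b) 16.5 kg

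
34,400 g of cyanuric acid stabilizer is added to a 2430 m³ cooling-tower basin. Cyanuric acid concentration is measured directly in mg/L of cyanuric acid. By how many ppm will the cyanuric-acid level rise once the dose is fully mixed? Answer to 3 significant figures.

Volume: 2430 m³ = 2,430,000 L.
Rise: 34,400 g / 2,430,000 L × 1000 = 14.16 mg/L.

14.2 ppm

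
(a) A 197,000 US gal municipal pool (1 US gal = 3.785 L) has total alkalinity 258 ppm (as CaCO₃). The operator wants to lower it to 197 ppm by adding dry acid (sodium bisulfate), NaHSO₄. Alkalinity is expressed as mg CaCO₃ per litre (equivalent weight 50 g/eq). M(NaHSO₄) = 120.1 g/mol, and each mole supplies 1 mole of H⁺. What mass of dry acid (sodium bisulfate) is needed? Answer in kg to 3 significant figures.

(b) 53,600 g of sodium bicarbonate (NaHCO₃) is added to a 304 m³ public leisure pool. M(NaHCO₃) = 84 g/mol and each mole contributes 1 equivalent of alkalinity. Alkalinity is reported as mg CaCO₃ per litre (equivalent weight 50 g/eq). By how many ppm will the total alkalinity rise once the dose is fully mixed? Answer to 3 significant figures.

(a) Volume: 197,000 US gal × 3.785 L/gal = 745,645 L.
(a) Alkalinity to neutralize: (258 − 197) = 61 mg/L as CaCO₃ × 745,645 L = 45,480 g as CaCO₃.
(a) Equivalents of H⁺ required: 45,480 ÷ 50 g/eq = 909.7 eq = 909.7 mol NaHSO₄.
(a) Mass of NaHSO₄: 909.7 × 120.1 = 109,300 g.

(b) Volume: 304 m³ = 304,000 L.
(b) Moles of NaHCO₃: 53,600 g ÷ 84 g/mol = 638.1 mol → 638.1 eq of alkalinity.
(b) As CaCO₃: 638.1 eq × 50 g/eq = 31,900 g.
(b) Rise: 31,900 g / 304,000 L × 1000 = 104.9 mg/L.

(a) 109 kg; (b) 105 ppm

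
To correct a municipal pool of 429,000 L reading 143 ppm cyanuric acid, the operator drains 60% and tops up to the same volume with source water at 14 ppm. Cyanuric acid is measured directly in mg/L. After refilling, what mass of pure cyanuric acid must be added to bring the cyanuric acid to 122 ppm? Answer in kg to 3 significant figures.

After draining 60% and refilling: 143 × 0.40 + 14 × 0.60 = 65.6 ppm.
Deficit to target: 122 − 65.6 = 56.4 mg/L.
Mass: 56.4 mg/L × 429,000 L = 24,200 g cyanuric acid.

24.2 kg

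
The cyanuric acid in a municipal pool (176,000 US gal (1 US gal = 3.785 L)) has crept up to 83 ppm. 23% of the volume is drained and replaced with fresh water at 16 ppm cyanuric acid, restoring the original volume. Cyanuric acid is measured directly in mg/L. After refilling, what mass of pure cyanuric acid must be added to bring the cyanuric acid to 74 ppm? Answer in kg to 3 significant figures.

Volume: 176,000 US gal × 3.785 L/gal = 666,160 L.
After draining 23% and refilling: 83 × 0.77 + 16 × 0.23 = 67.59 ppm.
Deficit to target: 74 − 67.59 = 6.41 mg/L.
Mass: 6.41 mg/L × 666,160 L = 4270 g cyanuric acid.

4.27 kg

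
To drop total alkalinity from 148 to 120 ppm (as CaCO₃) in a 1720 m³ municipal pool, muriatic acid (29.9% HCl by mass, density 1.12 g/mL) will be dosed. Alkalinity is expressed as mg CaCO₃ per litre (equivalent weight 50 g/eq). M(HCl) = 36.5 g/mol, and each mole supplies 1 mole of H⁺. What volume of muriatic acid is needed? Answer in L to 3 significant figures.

105 L

Volume: 1720 m³ = 1,720,000 L.
Alkalinity to neutralize: (148 − 120) = 28 mg/L as CaCO₃ × 1,720,000 L = 48,160 g as CaCO₃.
Equivalents of H⁺ required: 48,160 ÷ 50 g/eq = 963.2 eq = 963.2 mol HCl.
Mass of HCl: 963.2 × 36.5 = 35,160 g.
Mass of 29.9% solution: 35,160 / 0.299 = 117,600 g.
Volume: 117,600 g ÷ 1.12 g/mL = 105,000 mL.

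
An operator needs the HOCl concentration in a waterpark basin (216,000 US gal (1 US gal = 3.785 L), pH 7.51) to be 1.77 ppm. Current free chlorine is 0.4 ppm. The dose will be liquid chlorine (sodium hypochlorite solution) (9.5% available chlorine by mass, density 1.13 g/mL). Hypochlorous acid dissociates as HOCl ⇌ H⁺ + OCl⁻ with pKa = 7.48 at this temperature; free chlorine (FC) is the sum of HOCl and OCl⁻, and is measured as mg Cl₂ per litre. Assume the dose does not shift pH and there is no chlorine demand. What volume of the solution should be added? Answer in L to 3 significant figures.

Volume: 216,000 US gal × 3.785 L/gal = 817,560 L.
[OCl⁻]/[HOCl] = 10^(pH − pKa) = 10^(7.51 − 7.48) = 1.072; fraction as HOCl = 1/(1 + 1.072) = 0.4827.
Free chlorine required for 1.77 ppm HOCl: 1.77 / 0.4827 = 3.667 ppm.
FC to add: 3.667 − 0.4 = 3.267 mg/L as Cl₂.
Cl₂ equivalent: 3.267 mg/L × 817,560 L = 2671 g.
Product at 9.5% available Cl: 2671 / 0.095 = 28,110 g.
Volume: 28,110 g ÷ 1.13 g/mL = 24,880 mL.

24.9 L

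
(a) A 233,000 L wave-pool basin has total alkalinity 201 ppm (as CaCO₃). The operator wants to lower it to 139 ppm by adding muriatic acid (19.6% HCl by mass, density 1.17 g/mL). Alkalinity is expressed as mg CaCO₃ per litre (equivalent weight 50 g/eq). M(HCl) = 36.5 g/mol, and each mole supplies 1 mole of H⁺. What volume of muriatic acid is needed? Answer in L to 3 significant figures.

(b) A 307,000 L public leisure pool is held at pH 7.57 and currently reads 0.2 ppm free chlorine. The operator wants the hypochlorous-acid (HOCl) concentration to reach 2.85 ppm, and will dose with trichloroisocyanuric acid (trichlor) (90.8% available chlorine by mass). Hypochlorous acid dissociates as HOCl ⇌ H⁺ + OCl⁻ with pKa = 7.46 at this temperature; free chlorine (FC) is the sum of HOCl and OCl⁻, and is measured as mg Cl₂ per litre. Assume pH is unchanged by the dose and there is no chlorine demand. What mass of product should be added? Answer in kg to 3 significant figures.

(a) 46.0 L; (b) 2.14 kg

(a) Alkalinity to neutralize: (201 − 139) = 62 mg/L as CaCO₃ × 233,000 L = 14,450 g as CaCO₃.
(a) Equivalents of H⁺ required: 14,450 ÷ 50 g/eq = 288.9 eq = 288.9 mol HCl.
(a) Mass of HCl: 288.9 × 36.5 = 10,550 g.
(a) Mass of 19.6% solution: 10,550 / 0.196 = 53,800 g.
(a) Volume: 53,800 g ÷ 1.17 g/mL = 45,990 mL.

(b) [OCl⁻]/[HOCl] = 10^(pH − pKa) = 10^(7.57 − 7.46) = 1.288; fraction as HOCl = 1/(1 + 1.288) = 0.437.
(b) Free chlorine required for 2.85 ppm HOCl: 2.85 / 0.437 = 6.522 ppm.
(b) FC to add: 6.522 − 0.2 = 6.322 mg/L as Cl₂.
(b) Cl₂ equivalent: 6.322 mg/L × 307,000 L = 1941 g.
(b) Product at 90.8% available Cl: 1941 / 0.908 = 2137 g.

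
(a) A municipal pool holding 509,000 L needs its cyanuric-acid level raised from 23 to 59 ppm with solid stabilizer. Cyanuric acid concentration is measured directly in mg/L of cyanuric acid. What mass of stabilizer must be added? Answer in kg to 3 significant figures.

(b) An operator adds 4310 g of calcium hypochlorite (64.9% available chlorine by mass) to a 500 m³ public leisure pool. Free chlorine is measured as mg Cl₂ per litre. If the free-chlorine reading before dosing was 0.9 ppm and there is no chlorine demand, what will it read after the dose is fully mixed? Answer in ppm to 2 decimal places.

(a) 18.3 kg; (b) 6.49 ppm

(a) CYA to add: (59 − 23) = 36 mg/L × 509,000 L = 18,320 g cyanuric acid.

(b) Volume: 500 m³ = 500,000 L.
(b) Available chlorine delivered: 4310 g × 0.649 = 2797 g as Cl₂.
(b) Concentration rise: 2797 g / 500,000 L = 5.594 mg/L = 5.59 ppm.
(b) Final FC: 0.9 + 5.59 = 6.49 ppm.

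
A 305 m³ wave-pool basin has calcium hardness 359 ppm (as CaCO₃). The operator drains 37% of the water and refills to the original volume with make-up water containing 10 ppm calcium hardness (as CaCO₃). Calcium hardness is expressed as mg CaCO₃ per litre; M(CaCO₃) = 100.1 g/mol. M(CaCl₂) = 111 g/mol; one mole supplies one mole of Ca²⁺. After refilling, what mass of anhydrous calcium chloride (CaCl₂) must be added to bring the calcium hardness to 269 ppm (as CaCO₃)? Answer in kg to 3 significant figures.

13.2 kg

Volume: 305 m³ = 305,000 L.
After draining 37% and refilling: 359 × 0.63 + 10 × 0.37 = 229.87 ppm.
Deficit to target: 269 − 229.87 = 39.13 mg/L.
As CaCO₃: 39.13 mg/L × 305,000 L = 11,930 g; ÷ 100.1 = 119.2 mol Ca²⁺.
Mass: 119.2 × 111 = 13,230 g.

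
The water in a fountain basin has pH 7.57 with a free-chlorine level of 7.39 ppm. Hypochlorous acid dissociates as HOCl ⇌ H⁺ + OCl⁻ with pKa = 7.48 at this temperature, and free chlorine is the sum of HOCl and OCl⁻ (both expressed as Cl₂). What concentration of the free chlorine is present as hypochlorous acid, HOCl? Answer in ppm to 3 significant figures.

3.31 ppm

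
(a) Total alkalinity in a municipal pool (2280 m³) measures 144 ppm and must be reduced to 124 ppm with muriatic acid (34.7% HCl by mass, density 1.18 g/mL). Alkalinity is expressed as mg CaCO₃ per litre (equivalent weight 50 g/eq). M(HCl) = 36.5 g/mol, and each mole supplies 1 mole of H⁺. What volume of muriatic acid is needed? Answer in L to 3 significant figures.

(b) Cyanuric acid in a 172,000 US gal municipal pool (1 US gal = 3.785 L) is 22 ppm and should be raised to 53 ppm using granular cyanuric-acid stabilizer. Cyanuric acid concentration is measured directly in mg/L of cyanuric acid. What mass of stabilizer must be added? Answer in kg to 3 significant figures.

(a) Volume: 2280 m³ = 2,280,000 L.
(a) Alkalinity to neutralize: (144 − 124) = 20 mg/L as CaCO₃ × 2,280,000 L = 45,600 g as CaCO₃.
(a) Equivalents of H⁺ required: 45,600 ÷ 50 g/eq = 912 eq = 912 mol HCl.
(a) Mass of HCl: 912 × 36.5 = 33,290 g.
(a) Mass of 34.7% solution: 33,290 / 0.347 = 95,930 g.
(a) Volume: 95,930 g ÷ 1.18 g/mL = 81,300 mL.

(b) Volume: 172,000 US gal × 3.785 L/gal = 651,020 L.
(b) CYA to add: (53 − 22) = 31 mg/L × 651,020 L = 20,180 g cyanuric acid.

(a) 81.3 L; (b) 20.2 kg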